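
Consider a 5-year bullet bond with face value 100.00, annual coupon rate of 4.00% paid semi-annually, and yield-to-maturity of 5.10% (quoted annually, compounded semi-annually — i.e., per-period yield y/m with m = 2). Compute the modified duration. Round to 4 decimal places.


Answer: Modified duration = 4.4547

Derivation:
Coupon per period c = face * coupon_rate / m = 2.000000
Periods per year m = 2; per-period yield y/m = 0.025500
Number of cashflows N = 10
Cashflows (t years, CF_t, discount factor 1/(1+y/m)^(m*t), PV):
  t = 0.5000: CF_t = 2.000000, DF = 0.975134, PV = 1.950268
  t = 1.0000: CF_t = 2.000000, DF = 0.950886, PV = 1.901773
  t = 1.5000: CF_t = 2.000000, DF = 0.927242, PV = 1.854484
  t = 2.0000: CF_t = 2.000000, DF = 0.904185, PV = 1.808370
  t = 2.5000: CF_t = 2.000000, DF = 0.881702, PV = 1.763403
  t = 3.0000: CF_t = 2.000000, DF = 0.859777, PV = 1.719555
  t = 3.5000: CF_t = 2.000000, DF = 0.838398, PV = 1.676796
  t = 4.0000: CF_t = 2.000000, DF = 0.817551, PV = 1.635101
  t = 4.5000: CF_t = 2.000000, DF = 0.797222, PV = 1.594443
  t = 5.0000: CF_t = 102.000000, DF = 0.777398, PV = 79.294584
Price P = sum_t PV_t = 95.198778
First compute Macaulay numerator sum_t t * PV_t:
  t * PV_t at t = 0.5000: 0.975134
  t * PV_t at t = 1.0000: 1.901773
  t * PV_t at t = 1.5000: 2.781725
  t * PV_t at t = 2.0000: 3.616740
  t * PV_t at t = 2.5000: 4.408508
  t * PV_t at t = 3.0000: 5.158664
  t * PV_t at t = 3.5000: 5.868788
  t * PV_t at t = 4.0000: 6.540405
  t * PV_t at t = 4.5000: 7.174994
  t * PV_t at t = 5.0000: 396.472920
Macaulay duration D = 434.899652 / 95.198778 = 4.568332
Modified duration = D / (1 + y/m) = 4.568332 / (1 + 0.025500) = 4.454737


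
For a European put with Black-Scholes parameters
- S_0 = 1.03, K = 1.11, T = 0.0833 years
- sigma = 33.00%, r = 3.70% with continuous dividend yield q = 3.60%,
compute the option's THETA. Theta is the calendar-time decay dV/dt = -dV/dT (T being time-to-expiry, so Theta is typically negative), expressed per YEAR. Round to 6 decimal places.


Answer: Theta = -0.174324

Derivation:
d1 = -0.7368697210; d2 = -0.8321134609
phi(d1) = 0.3040913814; exp(-qT) = 0.9970056919; exp(-rT) = 0.9969226448
Theta = -S*exp(-qT)*phi(d1)*sigma/(2*sqrt(T)) + r*K*exp(-rT)*N(-d2) - q*S*exp(-qT)*N(-d1)
N(-d1) = 0.7693992105; N(-d2) = 0.7973275477; sqrt(T) = 0.2886173938
Term 1 = -1.0300 * 0.9970056919 * 0.3040913814 * 0.3300 / (2 * 0.2886173938) = -0.1785255655
Term 2 = 0.0370 * 1.1100 * 0.9969226448 * 0.7973275477 = 0.0326454706
Term 3 = -0.0360 * 1.0300 * 0.9970056919 * 0.7693992105 = -0.0284438971
Theta = -0.1785255655 + (0.0326454706) + (-0.0284438971) = -0.174324


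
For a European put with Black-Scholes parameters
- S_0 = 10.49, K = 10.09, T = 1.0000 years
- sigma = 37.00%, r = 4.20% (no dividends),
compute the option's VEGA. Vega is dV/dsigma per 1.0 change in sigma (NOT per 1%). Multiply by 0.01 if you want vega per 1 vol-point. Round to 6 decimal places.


Answer: Vega = 3.857588

Derivation:
d1 = 0.4035880758; d2 = 0.0335880758
phi(d1) = 0.3677395997; exp(-qT) = 1.0000000000; exp(-rT) = 0.9588697806
Vega = S * exp(-qT) * phi(d1) * sqrt(T) = 10.4900 * 1.0000000000 * 0.3677395997 * 1.0000000000 = 3.857588


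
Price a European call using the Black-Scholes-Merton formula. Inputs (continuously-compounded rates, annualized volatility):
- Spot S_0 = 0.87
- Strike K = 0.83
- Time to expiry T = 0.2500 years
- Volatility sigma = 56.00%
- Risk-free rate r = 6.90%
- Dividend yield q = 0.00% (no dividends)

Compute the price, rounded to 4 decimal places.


Answer: Price = 0.1234

Derivation:
d1 = (ln(S/K) + (r - q + 0.5*sigma^2) * T) / (sigma * sqrt(T)) = 0.36970540
d2 = d1 - sigma * sqrt(T) = 0.08970540
exp(-rT) = 0.98289793; exp(-qT) = 1.00000000
C = S_0 * exp(-qT) * N(d1) - K * exp(-rT) * N(d2)
N(d1) = 0.64419899; N(d2) = 0.53573934
C = 0.8700 * 1.00000000 * 0.64419899 - 0.8300 * 0.98289793 * 0.53573934 = 0.1234


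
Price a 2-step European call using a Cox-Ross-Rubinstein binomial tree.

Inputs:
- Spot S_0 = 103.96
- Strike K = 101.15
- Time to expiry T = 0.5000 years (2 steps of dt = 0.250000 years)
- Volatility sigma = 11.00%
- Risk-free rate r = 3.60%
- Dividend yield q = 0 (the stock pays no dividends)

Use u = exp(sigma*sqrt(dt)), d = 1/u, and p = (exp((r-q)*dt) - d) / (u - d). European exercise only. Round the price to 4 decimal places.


Answer: Price = V(0,0) = 6.0816

Derivation:
dt = T/N = 0.250000
u = exp(sigma*sqrt(dt)) = 1.056541; d = 1/u = 0.946485
p = (exp((r-q)*dt) - d) / (u - d) = 0.568400
Discount per step: exp(-r*dt) = 0.991040
Stock lattice S(k, i) with i counting down-moves:
  k=0: S(0,0) = 103.9600
  k=1: S(1,0) = 109.8380; S(1,1) = 98.3966
  k=2: S(2,0) = 116.0483; S(2,1) = 103.9600; S(2,2) = 93.1309
Terminal payoffs V(N, i) = max(S_T - K, 0):
  V(2,0) = 14.898268; V(2,1) = 2.810000; V(2,2) = 0.000000
Backward induction: V(k, i) = exp(-r*dt) * [p * V(k+1, i) + (1-p) * V(k+1, i+1)].
  V(1,0) = exp(-r*dt) * [p*14.898268 + (1-p)*2.810000] = 9.594228
  V(1,1) = exp(-r*dt) * [p*2.810000 + (1-p)*0.000000] = 1.582892
  V(0,0) = exp(-r*dt) * [p*9.594228 + (1-p)*1.582892] = 6.081551


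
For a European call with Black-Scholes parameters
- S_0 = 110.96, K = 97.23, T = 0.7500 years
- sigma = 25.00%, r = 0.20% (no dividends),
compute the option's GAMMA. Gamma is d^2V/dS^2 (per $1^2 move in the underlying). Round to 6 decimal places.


d1 = 0.7252811269; d2 = 0.5087747759
phi(d1) = 0.3066786293; exp(-qT) = 1.0000000000; exp(-rT) = 0.9985011244
Gamma = exp(-qT) * phi(d1) / (S * sigma * sqrt(T)) = 1.0000000000 * 0.3066786293 / (110.9600 * 0.2500 * 0.8660254038) = 0.012766

Answer: Gamma = 0.012766


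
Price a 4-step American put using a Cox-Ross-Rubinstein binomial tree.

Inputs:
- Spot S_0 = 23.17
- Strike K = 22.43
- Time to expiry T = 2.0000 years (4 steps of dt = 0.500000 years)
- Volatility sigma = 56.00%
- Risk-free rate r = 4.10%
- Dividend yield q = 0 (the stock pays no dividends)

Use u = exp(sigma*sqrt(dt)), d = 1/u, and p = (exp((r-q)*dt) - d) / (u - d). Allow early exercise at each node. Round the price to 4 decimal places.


dt = T/N = 0.500000
u = exp(sigma*sqrt(dt)) = 1.485839; d = 1/u = 0.673020
p = (exp((r-q)*dt) - d) / (u - d) = 0.427760
Discount per step: exp(-r*dt) = 0.979709
Stock lattice S(k, i) with i counting down-moves:
  k=0: S(0,0) = 23.1700
  k=1: S(1,0) = 34.4269; S(1,1) = 15.5939
  k=2: S(2,0) = 51.1528; S(2,1) = 23.1700; S(2,2) = 10.4950
  k=3: S(3,0) = 76.0049; S(3,1) = 34.4269; S(3,2) = 15.5939; S(3,3) = 7.0633
  k=4: S(4,0) = 112.9311; S(4,1) = 51.1528; S(4,2) = 23.1700; S(4,3) = 10.4950; S(4,4) = 4.7538
Terminal payoffs V(N, i) = max(K - S_T, 0):
  V(4,0) = 0.000000; V(4,1) = 0.000000; V(4,2) = 0.000000; V(4,3) = 11.935002; V(4,4) = 17.676224
Backward induction: V(k, i) = exp(-r*dt) * [p * V(k+1, i) + (1-p) * V(k+1, i+1)]; then take max(V_cont, immediate exercise) for American.
  V(3,0) = exp(-r*dt) * [p*0.000000 + (1-p)*0.000000] = 0.000000; exercise = 0.000000; V(3,0) = max -> 0.000000
  V(3,1) = exp(-r*dt) * [p*0.000000 + (1-p)*0.000000] = 0.000000; exercise = 0.000000; V(3,1) = max -> 0.000000
  V(3,2) = exp(-r*dt) * [p*0.000000 + (1-p)*11.935002] = 6.691105; exercise = 6.836120; V(3,2) = max -> 6.836120
  V(3,3) = exp(-r*dt) * [p*11.935002 + (1-p)*17.676224] = 14.911520; exercise = 15.366654; V(3,3) = max -> 15.366654
  V(2,0) = exp(-r*dt) * [p*0.000000 + (1-p)*0.000000] = 0.000000; exercise = 0.000000; V(2,0) = max -> 0.000000
  V(2,1) = exp(-r*dt) * [p*0.000000 + (1-p)*6.836120] = 3.832525; exercise = 0.000000; V(2,1) = max -> 3.832525
  V(2,2) = exp(-r*dt) * [p*6.836120 + (1-p)*15.366654] = 11.479868; exercise = 11.935002; V(2,2) = max -> 11.935002
  V(1,0) = exp(-r*dt) * [p*0.000000 + (1-p)*3.832525] = 2.148624; exercise = 0.000000; V(1,0) = max -> 2.148624
  V(1,1) = exp(-r*dt) * [p*3.832525 + (1-p)*11.935002] = 8.297240; exercise = 6.836120; V(1,1) = max -> 8.297240
  V(0,0) = exp(-r*dt) * [p*2.148624 + (1-p)*8.297240] = 5.552116; exercise = 0.000000; V(0,0) = max -> 5.552116

Answer: Price = V(0,0) = 5.5521


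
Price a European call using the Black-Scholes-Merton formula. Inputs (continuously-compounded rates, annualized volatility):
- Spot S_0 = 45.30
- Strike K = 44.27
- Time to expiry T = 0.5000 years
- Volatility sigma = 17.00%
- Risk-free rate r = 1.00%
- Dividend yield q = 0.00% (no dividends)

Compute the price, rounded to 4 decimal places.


d1 = (ln(S/K) + (r - q + 0.5*sigma^2) * T) / (sigma * sqrt(T)) = 0.29303159
d2 = d1 - sigma * sqrt(T) = 0.17282343
exp(-rT) = 0.99501248; exp(-qT) = 1.00000000
C = S_0 * exp(-qT) * N(d1) - K * exp(-rT) * N(d2)
N(d1) = 0.61525100; N(d2) = 0.56860489
C = 45.3000 * 1.00000000 * 0.61525100 - 44.2700 * 0.99501248 * 0.56860489 = 2.8243

Answer: Price = 2.8243


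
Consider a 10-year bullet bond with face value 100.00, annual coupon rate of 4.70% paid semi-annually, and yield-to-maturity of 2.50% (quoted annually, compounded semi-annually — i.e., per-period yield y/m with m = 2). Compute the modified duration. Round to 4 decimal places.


Coupon per period c = face * coupon_rate / m = 2.350000
Periods per year m = 2; per-period yield y/m = 0.012500
Number of cashflows N = 20
Cashflows (t years, CF_t, discount factor 1/(1+y/m)^(m*t), PV):
  t = 0.5000: CF_t = 2.350000, DF = 0.987654, PV = 2.320988
  t = 1.0000: CF_t = 2.350000, DF = 0.975461, PV = 2.292333
  t = 1.5000: CF_t = 2.350000, DF = 0.963418, PV = 2.264033
  t = 2.0000: CF_t = 2.350000, DF = 0.951524, PV = 2.236082
  t = 2.5000: CF_t = 2.350000, DF = 0.939777, PV = 2.208476
  t = 3.0000: CF_t = 2.350000, DF = 0.928175, PV = 2.181211
  t = 3.5000: CF_t = 2.350000, DF = 0.916716, PV = 2.154282
  t = 4.0000: CF_t = 2.350000, DF = 0.905398, PV = 2.127686
  t = 4.5000: CF_t = 2.350000, DF = 0.894221, PV = 2.101419
  t = 5.0000: CF_t = 2.350000, DF = 0.883181, PV = 2.075475
  t = 5.5000: CF_t = 2.350000, DF = 0.872277, PV = 2.049852
  t = 6.0000: CF_t = 2.350000, DF = 0.861509, PV = 2.024545
  t = 6.5000: CF_t = 2.350000, DF = 0.850873, PV = 1.999551
  t = 7.0000: CF_t = 2.350000, DF = 0.840368, PV = 1.974865
  t = 7.5000: CF_t = 2.350000, DF = 0.829993, PV = 1.950484
  t = 8.0000: CF_t = 2.350000, DF = 0.819746, PV = 1.926404
  t = 8.5000: CF_t = 2.350000, DF = 0.809626, PV = 1.902621
  t = 9.0000: CF_t = 2.350000, DF = 0.799631, PV = 1.879132
  t = 9.5000: CF_t = 2.350000, DF = 0.789759, PV = 1.855933
  t = 10.0000: CF_t = 102.350000, DF = 0.780009, PV = 79.833875
Price P = sum_t PV_t = 119.359248
First compute Macaulay numerator sum_t t * PV_t:
  t * PV_t at t = 0.5000: 1.160494
  t * PV_t at t = 1.0000: 2.292333
  t * PV_t at t = 1.5000: 3.396050
  t * PV_t at t = 2.0000: 4.472164
  t * PV_t at t = 2.5000: 5.521190
  t * PV_t at t = 3.0000: 6.543633
  t * PV_t at t = 3.5000: 7.539988
  t * PV_t at t = 4.0000: 8.510745
  t * PV_t at t = 4.5000: 9.456384
  t * PV_t at t = 5.0000: 10.377376
  t * PV_t at t = 5.5000: 11.274186
  t * PV_t at t = 6.0000: 12.147271
  t * PV_t at t = 6.5000: 12.997080
  t * PV_t at t = 7.0000: 13.824055
  t * PV_t at t = 7.5000: 14.628630
  t * PV_t at t = 8.0000: 15.411231
  t * PV_t at t = 8.5000: 16.172280
  t * PV_t at t = 9.0000: 16.912188
  t * PV_t at t = 9.5000: 17.631362
  t * PV_t at t = 10.0000: 798.338749
Macaulay duration D = 988.607391 / 119.359248 = 8.282621
Modified duration = D / (1 + y/m) = 8.282621 / (1 + 0.012500) = 8.180366

Answer: Modified duration = 8.1804


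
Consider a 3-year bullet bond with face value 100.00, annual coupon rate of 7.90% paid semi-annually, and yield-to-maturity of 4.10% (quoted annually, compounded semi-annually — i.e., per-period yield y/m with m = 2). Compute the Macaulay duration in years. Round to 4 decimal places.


Answer: Macaulay duration = 2.7445 years

Derivation:
Coupon per period c = face * coupon_rate / m = 3.950000
Periods per year m = 2; per-period yield y/m = 0.020500
Number of cashflows N = 6
Cashflows (t years, CF_t, discount factor 1/(1+y/m)^(m*t), PV):
  t = 0.5000: CF_t = 3.950000, DF = 0.979912, PV = 3.870652
  t = 1.0000: CF_t = 3.950000, DF = 0.960227, PV = 3.792897
  t = 1.5000: CF_t = 3.950000, DF = 0.940938, PV = 3.716705
  t = 2.0000: CF_t = 3.950000, DF = 0.922036, PV = 3.642043
  t = 2.5000: CF_t = 3.950000, DF = 0.903514, PV = 3.568881
  t = 3.0000: CF_t = 103.950000, DF = 0.885364, PV = 92.033606
Price P = sum_t PV_t = 110.624784
Macaulay numerator sum_t t * PV_t:
  t * PV_t at t = 0.5000: 1.935326
  t * PV_t at t = 1.0000: 3.792897
  t * PV_t at t = 1.5000: 5.575057
  t * PV_t at t = 2.0000: 7.284086
  t * PV_t at t = 2.5000: 8.922202
  t * PV_t at t = 3.0000: 276.100818
Macaulay duration D = (sum_t t * PV_t) / P = 303.610387 / 110.624784 = 2.744506


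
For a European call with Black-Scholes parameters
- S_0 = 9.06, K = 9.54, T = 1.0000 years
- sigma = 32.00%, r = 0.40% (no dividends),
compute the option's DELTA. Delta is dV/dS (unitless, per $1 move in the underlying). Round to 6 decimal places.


d1 = 0.0111738581; d2 = -0.3088261419
phi(d1) = 0.3989173762; exp(-qT) = 1.0000000000; exp(-rT) = 0.9960079893
N(d1) = 0.5044576317
Delta = exp(-qT) * N(d1) = 1.0000000000 * 0.5044576317 = 0.504458

Answer: Delta = 0.504458


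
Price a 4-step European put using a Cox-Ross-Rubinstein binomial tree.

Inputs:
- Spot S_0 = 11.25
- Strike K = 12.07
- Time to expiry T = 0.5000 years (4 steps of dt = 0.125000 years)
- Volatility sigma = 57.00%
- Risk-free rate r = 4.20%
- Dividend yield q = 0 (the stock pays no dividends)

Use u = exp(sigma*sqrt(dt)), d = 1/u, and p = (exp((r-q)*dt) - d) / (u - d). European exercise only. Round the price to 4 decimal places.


Answer: Price = V(0,0) = 2.1519

Derivation:
dt = T/N = 0.125000
u = exp(sigma*sqrt(dt)) = 1.223267; d = 1/u = 0.817483
p = (exp((r-q)*dt) - d) / (u - d) = 0.462760
Discount per step: exp(-r*dt) = 0.994764
Stock lattice S(k, i) with i counting down-moves:
  k=0: S(0,0) = 11.2500
  k=1: S(1,0) = 13.7618; S(1,1) = 9.1967
  k=2: S(2,0) = 16.8343; S(2,1) = 11.2500; S(2,2) = 7.5181
  k=3: S(3,0) = 20.5929; S(3,1) = 13.7618; S(3,2) = 9.1967; S(3,3) = 6.1459
  k=4: S(4,0) = 25.1906; S(4,1) = 16.8343; S(4,2) = 11.2500; S(4,3) = 7.5181; S(4,4) = 5.0242
Terminal payoffs V(N, i) = max(K - S_T, 0):
  V(4,0) = 0.000000; V(4,1) = 0.000000; V(4,2) = 0.820000; V(4,3) = 4.551871; V(4,4) = 7.045799
Backward induction: V(k, i) = exp(-r*dt) * [p * V(k+1, i) + (1-p) * V(k+1, i+1)].
  V(3,0) = exp(-r*dt) * [p*0.000000 + (1-p)*0.000000] = 0.000000
  V(3,1) = exp(-r*dt) * [p*0.000000 + (1-p)*0.820000] = 0.438230
  V(3,2) = exp(-r*dt) * [p*0.820000 + (1-p)*4.551871] = 2.810117
  V(3,3) = exp(-r*dt) * [p*4.551871 + (1-p)*7.045799] = 5.860858
  V(2,0) = exp(-r*dt) * [p*0.000000 + (1-p)*0.438230] = 0.234202
  V(2,1) = exp(-r*dt) * [p*0.438230 + (1-p)*2.810117] = 1.703535
  V(2,2) = exp(-r*dt) * [p*2.810117 + (1-p)*5.860858] = 4.425799
  V(1,0) = exp(-r*dt) * [p*0.234202 + (1-p)*1.703535] = 1.018226
  V(1,1) = exp(-r*dt) * [p*1.703535 + (1-p)*4.425799] = 3.149465
  V(0,0) = exp(-r*dt) * [p*1.018226 + (1-p)*3.149465] = 2.151885


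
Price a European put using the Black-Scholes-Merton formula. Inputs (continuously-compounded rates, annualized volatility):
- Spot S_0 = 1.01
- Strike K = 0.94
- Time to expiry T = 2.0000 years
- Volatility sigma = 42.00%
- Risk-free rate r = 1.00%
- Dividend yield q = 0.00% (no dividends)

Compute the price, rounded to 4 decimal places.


d1 = (ln(S/K) + (r - q + 0.5*sigma^2) * T) / (sigma * sqrt(T)) = 0.45158151
d2 = d1 - sigma * sqrt(T) = -0.14238818
exp(-rT) = 0.98019867; exp(-qT) = 1.00000000
P = K * exp(-rT) * N(-d2) - S_0 * exp(-qT) * N(-d1)
N(-d1) = 0.32578524; N(-d2) = 0.55661330
P = 0.9400 * 0.98019867 * 0.55661330 - 1.0100 * 1.00000000 * 0.32578524 = 0.1838

Answer: Price = 0.1838


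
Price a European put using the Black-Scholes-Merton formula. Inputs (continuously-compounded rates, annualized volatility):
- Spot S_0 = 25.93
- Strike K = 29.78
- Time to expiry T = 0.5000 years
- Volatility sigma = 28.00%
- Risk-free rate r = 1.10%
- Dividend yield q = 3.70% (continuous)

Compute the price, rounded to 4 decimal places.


d1 = (ln(S/K) + (r - q + 0.5*sigma^2) * T) / (sigma * sqrt(T)) = -0.66587451
d2 = d1 - sigma * sqrt(T) = -0.86386441
exp(-rT) = 0.99451510; exp(-qT) = 0.98167007
P = K * exp(-rT) * N(-d2) - S_0 * exp(-qT) * N(-d1)
N(-d1) = 0.74725434; N(-d2) = 0.80616881
P = 29.7800 * 0.99451510 * 0.80616881 - 25.9300 * 0.98167007 * 0.74725434 = 4.8549

Answer: Price = 4.8549


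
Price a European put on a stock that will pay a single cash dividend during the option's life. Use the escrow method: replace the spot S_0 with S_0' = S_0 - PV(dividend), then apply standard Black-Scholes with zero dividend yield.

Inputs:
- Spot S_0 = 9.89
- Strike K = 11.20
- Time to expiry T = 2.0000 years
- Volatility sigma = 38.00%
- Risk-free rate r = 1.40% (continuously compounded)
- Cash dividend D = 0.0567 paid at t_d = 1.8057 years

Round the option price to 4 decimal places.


PV(D) = D * exp(-r * t_d) = 0.0567 * 0.97503706 = 0.05528460
S_0' = S_0 - PV(D) = 9.8900 - 0.05528460 = 9.83471540
d1 = (ln(S_0'/K) + (r + sigma^2/2)*T) / (sigma*sqrt(T)) = 0.07890704
d2 = d1 - sigma*sqrt(T) = -0.45849411
exp(-rT) = 0.97238837
N(-d1) = 0.46855328; N(-d2) = 0.67670125
P = K * exp(-rT) * N(-d2) - S_0' * N(-d1) = 11.2000 * 0.97238837 * 0.67670125 - 9.83471540 * 0.46855328 = 2.7617

Answer: Price = 2.7617


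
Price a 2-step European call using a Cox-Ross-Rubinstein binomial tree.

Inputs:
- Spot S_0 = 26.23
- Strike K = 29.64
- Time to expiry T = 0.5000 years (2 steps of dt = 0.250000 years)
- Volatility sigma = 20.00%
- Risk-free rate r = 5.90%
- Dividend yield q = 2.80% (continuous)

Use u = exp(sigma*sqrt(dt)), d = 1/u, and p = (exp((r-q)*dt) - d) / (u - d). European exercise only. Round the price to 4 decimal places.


Answer: Price = V(0,0) = 0.6146

Derivation:
dt = T/N = 0.250000
u = exp(sigma*sqrt(dt)) = 1.105171; d = 1/u = 0.904837
p = (exp((r-q)*dt) - d) / (u - d) = 0.513857
Discount per step: exp(-r*dt) = 0.985358
Stock lattice S(k, i) with i counting down-moves:
  k=0: S(0,0) = 26.2300
  k=1: S(1,0) = 28.9886; S(1,1) = 23.7339
  k=2: S(2,0) = 32.0374; S(2,1) = 26.2300; S(2,2) = 21.4753
Terminal payoffs V(N, i) = max(S_T - K, 0):
  V(2,0) = 2.397394; V(2,1) = 0.000000; V(2,2) = 0.000000
Backward induction: V(k, i) = exp(-r*dt) * [p * V(k+1, i) + (1-p) * V(k+1, i+1)].
  V(1,0) = exp(-r*dt) * [p*2.397394 + (1-p)*0.000000] = 1.213879
  V(1,1) = exp(-r*dt) * [p*0.000000 + (1-p)*0.000000] = 0.000000
  V(0,0) = exp(-r*dt) * [p*1.213879 + (1-p)*0.000000] = 0.614627


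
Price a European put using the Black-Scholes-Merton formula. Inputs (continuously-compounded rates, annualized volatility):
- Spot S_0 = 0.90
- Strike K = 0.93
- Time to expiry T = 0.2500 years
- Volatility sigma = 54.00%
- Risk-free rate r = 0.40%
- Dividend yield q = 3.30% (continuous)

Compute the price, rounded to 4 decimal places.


d1 = (ln(S/K) + (r - q + 0.5*sigma^2) * T) / (sigma * sqrt(T)) = -0.01329564
d2 = d1 - sigma * sqrt(T) = -0.28329564
exp(-rT) = 0.99900050; exp(-qT) = 0.99178394
P = K * exp(-rT) * N(-d2) - S_0 * exp(-qT) * N(-d1)
N(-d1) = 0.50530404; N(-d2) = 0.61152489
P = 0.9300 * 0.99900050 * 0.61152489 - 0.9000 * 0.99178394 * 0.50530404 = 0.1171

Answer: Price = 0.1171


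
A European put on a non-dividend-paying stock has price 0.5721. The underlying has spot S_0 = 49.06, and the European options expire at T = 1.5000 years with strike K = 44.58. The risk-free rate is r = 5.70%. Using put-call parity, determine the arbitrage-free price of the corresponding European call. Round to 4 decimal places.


Answer: Call price = 8.7053

Derivation:
Put-call parity: C - P = S_0 * exp(-qT) - K * exp(-rT).
S_0 * exp(-qT) = 49.0600 * 1.00000000 = 49.06000000
K * exp(-rT) = 44.5800 * 0.91805314 = 40.92680912
C = P + S*exp(-qT) - K*exp(-rT)
C = 0.5721 + 49.06000000 - 40.92680912 = 8.7053


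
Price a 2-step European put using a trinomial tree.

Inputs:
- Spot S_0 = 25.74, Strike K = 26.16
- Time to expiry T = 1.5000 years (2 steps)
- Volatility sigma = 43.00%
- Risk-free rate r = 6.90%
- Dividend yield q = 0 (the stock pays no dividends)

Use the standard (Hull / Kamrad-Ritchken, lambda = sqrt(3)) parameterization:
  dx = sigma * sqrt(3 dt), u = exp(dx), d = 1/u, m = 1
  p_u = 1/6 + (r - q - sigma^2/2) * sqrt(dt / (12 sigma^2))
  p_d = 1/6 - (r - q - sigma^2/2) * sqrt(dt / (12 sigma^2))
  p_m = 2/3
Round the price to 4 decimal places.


Answer: Price = V(0,0) = 3.4915

Derivation:
dt = T/N = 0.750000; dx = sigma*sqrt(3*dt) = 0.645000
u = exp(dx) = 1.905987; d = 1/u = 0.524663
p_u = 0.153033, p_m = 0.666667, p_d = 0.180300
Discount per step: exp(-r*dt) = 0.949566
Stock lattice S(k, j) with j the centered position index:
  k=0: S(0,+0) = 25.7400
  k=1: S(1,-1) = 13.5048; S(1,+0) = 25.7400; S(1,+1) = 49.0601
  k=2: S(2,-2) = 7.0855; S(2,-1) = 13.5048; S(2,+0) = 25.7400; S(2,+1) = 49.0601; S(2,+2) = 93.5079
Terminal payoffs V(N, j) = max(K - S_T, 0):
  V(2,-2) = 19.074530; V(2,-1) = 12.655186; V(2,+0) = 0.420000; V(2,+1) = 0.000000; V(2,+2) = 0.000000
Backward induction: V(k, j) = exp(-r*dt) * [p_u * V(k+1, j+1) + p_m * V(k+1, j) + p_d * V(k+1, j-1)]
  V(1,-1) = exp(-r*dt) * [p_u*0.420000 + p_m*12.655186 + p_d*19.074530] = 11.338020
  V(1,+0) = exp(-r*dt) * [p_u*0.000000 + p_m*0.420000 + p_d*12.655186] = 2.432537
  V(1,+1) = exp(-r*dt) * [p_u*0.000000 + p_m*0.000000 + p_d*0.420000] = 0.071907
  V(0,+0) = exp(-r*dt) * [p_u*0.071907 + p_m*2.432537 + p_d*11.338020] = 3.491503


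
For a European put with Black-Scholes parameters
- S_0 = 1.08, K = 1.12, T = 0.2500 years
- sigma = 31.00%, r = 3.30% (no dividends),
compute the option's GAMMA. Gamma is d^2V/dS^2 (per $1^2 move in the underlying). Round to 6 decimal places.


d1 = -0.1039041559; d2 = -0.2589041559
phi(d1) = 0.3967945772; exp(-qT) = 1.0000000000; exp(-rT) = 0.9917839379
Gamma = exp(-qT) * phi(d1) / (S * sigma * sqrt(T)) = 1.0000000000 * 0.3967945772 / (1.0800 * 0.3100 * 0.5000000000) = 2.370338

Answer: Gamma = 2.370338


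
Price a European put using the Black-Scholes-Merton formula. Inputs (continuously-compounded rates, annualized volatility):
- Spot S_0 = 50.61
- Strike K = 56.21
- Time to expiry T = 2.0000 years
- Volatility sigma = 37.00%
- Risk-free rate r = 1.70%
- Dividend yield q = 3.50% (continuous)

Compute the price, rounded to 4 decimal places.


d1 = (ln(S/K) + (r - q + 0.5*sigma^2) * T) / (sigma * sqrt(T)) = -0.00773134
d2 = d1 - sigma * sqrt(T) = -0.53099036
exp(-rT) = 0.96657150; exp(-qT) = 0.93239382
P = K * exp(-rT) * N(-d2) - S_0 * exp(-qT) * N(-d1)
N(-d1) = 0.50308433; N(-d2) = 0.70228727
P = 56.2100 * 0.96657150 * 0.70228727 - 50.6100 * 0.93239382 * 0.50308433 = 14.4162

Answer: Price = 14.4162


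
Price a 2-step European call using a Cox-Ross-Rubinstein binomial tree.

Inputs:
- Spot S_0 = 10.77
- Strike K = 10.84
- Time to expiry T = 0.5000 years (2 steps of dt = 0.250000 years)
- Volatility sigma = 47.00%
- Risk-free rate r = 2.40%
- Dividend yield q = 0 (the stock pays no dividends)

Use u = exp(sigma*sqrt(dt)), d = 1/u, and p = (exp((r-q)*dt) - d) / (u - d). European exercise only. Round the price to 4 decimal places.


dt = T/N = 0.250000
u = exp(sigma*sqrt(dt)) = 1.264909; d = 1/u = 0.790571
p = (exp((r-q)*dt) - d) / (u - d) = 0.454206
Discount per step: exp(-r*dt) = 0.994018
Stock lattice S(k, i) with i counting down-moves:
  k=0: S(0,0) = 10.7700
  k=1: S(1,0) = 13.6231; S(1,1) = 8.5144
  k=2: S(2,0) = 17.2319; S(2,1) = 10.7700; S(2,2) = 6.7313
Terminal payoffs V(N, i) = max(S_T - K, 0):
  V(2,0) = 6.391937; V(2,1) = 0.000000; V(2,2) = 0.000000
Backward induction: V(k, i) = exp(-r*dt) * [p * V(k+1, i) + (1-p) * V(k+1, i+1)].
  V(1,0) = exp(-r*dt) * [p*6.391937 + (1-p)*0.000000] = 2.885890
  V(1,1) = exp(-r*dt) * [p*0.000000 + (1-p)*0.000000] = 0.000000
  V(0,0) = exp(-r*dt) * [p*2.885890 + (1-p)*0.000000] = 1.302948

Answer: Price = V(0,0) = 1.3029


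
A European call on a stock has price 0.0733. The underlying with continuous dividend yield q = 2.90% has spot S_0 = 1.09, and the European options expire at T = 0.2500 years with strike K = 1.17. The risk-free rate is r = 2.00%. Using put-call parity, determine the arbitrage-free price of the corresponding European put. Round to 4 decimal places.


Answer: Put price = 0.1553

Derivation:
Put-call parity: C - P = S_0 * exp(-qT) - K * exp(-rT).
S_0 * exp(-qT) = 1.0900 * 0.99277622 = 1.08212608
K * exp(-rT) = 1.1700 * 0.99501248 = 1.16416460
P = C - S*exp(-qT) + K*exp(-rT)
P = 0.0733 - 1.08212608 + 1.16416460 = 0.1553


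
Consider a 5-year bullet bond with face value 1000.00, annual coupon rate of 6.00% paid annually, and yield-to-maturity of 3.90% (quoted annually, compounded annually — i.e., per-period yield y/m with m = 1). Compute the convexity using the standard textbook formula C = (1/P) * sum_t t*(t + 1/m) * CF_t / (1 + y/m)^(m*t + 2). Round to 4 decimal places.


Answer: Convexity = 24.0394

Derivation:
Coupon per period c = face * coupon_rate / m = 60.000000
Periods per year m = 1; per-period yield y/m = 0.039000
Number of cashflows N = 5
Cashflows (t years, CF_t, discount factor 1/(1+y/m)^(m*t), PV):
  t = 1.0000: CF_t = 60.000000, DF = 0.962464, PV = 57.747834
  t = 2.0000: CF_t = 60.000000, DF = 0.926337, PV = 55.580206
  t = 3.0000: CF_t = 60.000000, DF = 0.891566, PV = 53.493943
  t = 4.0000: CF_t = 60.000000, DF = 0.858100, PV = 51.485989
  t = 5.0000: CF_t = 1060.000000, DF = 0.825890, PV = 875.443510
Price P = sum_t PV_t = 1093.751483
Convexity numerator sum_t t*(t + 1/m) * CF_t / (1+y/m)^(m*t + 2):
  t = 1.0000: term = 106.987885
  t = 2.0000: term = 308.915934
  t = 3.0000: term = 594.640875
  t = 4.0000: term = 953.867300
  t = 5.0000: term = 24328.665492
Convexity = (1/P) * sum = 26293.077486 / 1093.751483 = 24.039353


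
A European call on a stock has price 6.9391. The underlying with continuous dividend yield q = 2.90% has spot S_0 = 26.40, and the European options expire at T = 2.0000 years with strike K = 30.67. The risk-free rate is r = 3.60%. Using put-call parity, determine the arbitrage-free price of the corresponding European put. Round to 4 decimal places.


Put-call parity: C - P = S_0 * exp(-qT) - K * exp(-rT).
S_0 * exp(-qT) = 26.4000 * 0.94364995 = 24.91235861
K * exp(-rT) = 30.6700 * 0.93053090 = 28.53938257
P = C - S*exp(-qT) + K*exp(-rT)
P = 6.9391 - 24.91235861 + 28.53938257 = 10.5661

Answer: Put price = 10.5661


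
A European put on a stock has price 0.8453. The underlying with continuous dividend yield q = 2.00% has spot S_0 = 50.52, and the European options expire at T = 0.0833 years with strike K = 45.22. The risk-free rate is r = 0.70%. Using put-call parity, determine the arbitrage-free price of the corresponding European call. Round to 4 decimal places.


Put-call parity: C - P = S_0 * exp(-qT) - K * exp(-rT).
S_0 * exp(-qT) = 50.5200 * 0.99833539 = 50.43590375
K * exp(-rT) = 45.2200 * 0.99941707 = 45.19363990
C = P + S*exp(-qT) - K*exp(-rT)
C = 0.8453 + 50.43590375 - 45.19363990 = 6.0876

Answer: Call price = 6.0876


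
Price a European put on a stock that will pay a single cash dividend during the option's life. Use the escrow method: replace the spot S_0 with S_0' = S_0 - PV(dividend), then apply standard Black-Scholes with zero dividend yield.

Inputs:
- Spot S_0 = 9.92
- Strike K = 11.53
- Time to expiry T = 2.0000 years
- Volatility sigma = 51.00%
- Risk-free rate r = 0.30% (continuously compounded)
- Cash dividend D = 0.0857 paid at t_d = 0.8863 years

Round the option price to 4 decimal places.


Answer: Price = 3.8761

Derivation:
PV(D) = D * exp(-r * t_d) = 0.0857 * 0.99734463 = 0.08547243
S_0' = S_0 - PV(D) = 9.9200 - 0.08547243 = 9.83452757
d1 = (ln(S_0'/K) + (r + sigma^2/2)*T) / (sigma*sqrt(T)) = 0.14841905
d2 = d1 - sigma*sqrt(T) = -0.57282987
exp(-rT) = 0.99401796
N(-d1) = 0.44100603; N(-d2) = 0.71662005
P = K * exp(-rT) * N(-d2) - S_0' * N(-d1) = 11.5300 * 0.99401796 * 0.71662005 - 9.83452757 * 0.44100603 = 3.8761


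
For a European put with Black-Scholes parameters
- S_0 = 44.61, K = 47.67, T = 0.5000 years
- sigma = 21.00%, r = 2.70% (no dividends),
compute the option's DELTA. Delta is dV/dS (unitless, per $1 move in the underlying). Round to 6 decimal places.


Answer: Delta = -0.610885

Derivation:
d1 = -0.2816252771; d2 = -0.4301177012
phi(d1) = 0.3834312548; exp(-qT) = 1.0000000000; exp(-rT) = 0.9865907163
N(-d1) = 0.6108845720
Delta = -exp(-qT) * N(-d1) = -1.0000000000 * 0.6108845720 = -0.610885


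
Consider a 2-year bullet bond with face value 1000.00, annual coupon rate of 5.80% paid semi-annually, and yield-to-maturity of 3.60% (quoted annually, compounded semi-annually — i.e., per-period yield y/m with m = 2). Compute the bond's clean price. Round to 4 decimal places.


Coupon per period c = face * coupon_rate / m = 29.000000
Periods per year m = 2; per-period yield y/m = 0.018000
Number of cashflows N = 4
Cashflows (t years, CF_t, discount factor 1/(1+y/m)^(m*t), PV):
  t = 0.5000: CF_t = 29.000000, DF = 0.982318, PV = 28.487230
  t = 1.0000: CF_t = 29.000000, DF = 0.964949, PV = 27.983526
  t = 1.5000: CF_t = 29.000000, DF = 0.947887, PV = 27.488729
  t = 2.0000: CF_t = 1029.000000, DF = 0.931127, PV = 958.129612
Price P = sum_t PV_t = 1042.089098

Answer: Price = 1042.0891


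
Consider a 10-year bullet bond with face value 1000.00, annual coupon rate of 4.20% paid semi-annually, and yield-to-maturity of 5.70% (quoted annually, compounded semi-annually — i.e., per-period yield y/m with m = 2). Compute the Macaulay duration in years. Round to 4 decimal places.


Answer: Macaulay duration = 8.1372 years

Derivation:
Coupon per period c = face * coupon_rate / m = 21.000000
Periods per year m = 2; per-period yield y/m = 0.028500
Number of cashflows N = 20
Cashflows (t years, CF_t, discount factor 1/(1+y/m)^(m*t), PV):
  t = 0.5000: CF_t = 21.000000, DF = 0.972290, PV = 20.418085
  t = 1.0000: CF_t = 21.000000, DF = 0.945347, PV = 19.852294
  t = 1.5000: CF_t = 21.000000, DF = 0.919152, PV = 19.302182
  t = 2.0000: CF_t = 21.000000, DF = 0.893682, PV = 18.767314
  t = 2.5000: CF_t = 21.000000, DF = 0.868917, PV = 18.247266
  t = 3.0000: CF_t = 21.000000, DF = 0.844840, PV = 17.741630
  t = 3.5000: CF_t = 21.000000, DF = 0.821429, PV = 17.250005
  t = 4.0000: CF_t = 21.000000, DF = 0.798667, PV = 16.772003
  t = 4.5000: CF_t = 21.000000, DF = 0.776536, PV = 16.307246
  t = 5.0000: CF_t = 21.000000, DF = 0.755018, PV = 15.855368
  t = 5.5000: CF_t = 21.000000, DF = 0.734096, PV = 15.416012
  t = 6.0000: CF_t = 21.000000, DF = 0.713754, PV = 14.988830
  t = 6.5000: CF_t = 21.000000, DF = 0.693976, PV = 14.573486
  t = 7.0000: CF_t = 21.000000, DF = 0.674745, PV = 14.169651
  t = 7.5000: CF_t = 21.000000, DF = 0.656048, PV = 13.777006
  t = 8.0000: CF_t = 21.000000, DF = 0.637869, PV = 13.395242
  t = 8.5000: CF_t = 21.000000, DF = 0.620193, PV = 13.024056
  t = 9.0000: CF_t = 21.000000, DF = 0.603007, PV = 12.663156
  t = 9.5000: CF_t = 21.000000, DF = 0.586298, PV = 12.312257
  t = 10.0000: CF_t = 1021.000000, DF = 0.570051, PV = 582.022564
Price P = sum_t PV_t = 886.855653
Macaulay numerator sum_t t * PV_t:
  t * PV_t at t = 0.5000: 10.209042
  t * PV_t at t = 1.0000: 19.852294
  t * PV_t at t = 1.5000: 28.953273
  t * PV_t at t = 2.0000: 37.534627
  t * PV_t at t = 2.5000: 45.618166
  t * PV_t at t = 3.0000: 53.224890
  t * PV_t at t = 3.5000: 60.375017
  t * PV_t at t = 4.0000: 67.088011
  t * PV_t at t = 4.5000: 73.382608
  t * PV_t at t = 5.0000: 79.276841
  t * PV_t at t = 5.5000: 84.788066
  t * PV_t at t = 6.0000: 89.932982
  t * PV_t at t = 6.5000: 94.727659
  t * PV_t at t = 7.0000: 99.187556
  t * PV_t at t = 7.5000: 103.327547
  t * PV_t at t = 8.0000: 107.161935
  t * PV_t at t = 8.5000: 110.704478
  t * PV_t at t = 9.0000: 113.968406
  t * PV_t at t = 9.5000: 116.966441
  t * PV_t at t = 10.0000: 5820.225635
Macaulay duration D = (sum_t t * PV_t) / P = 7216.505475 / 886.855653 = 8.137182


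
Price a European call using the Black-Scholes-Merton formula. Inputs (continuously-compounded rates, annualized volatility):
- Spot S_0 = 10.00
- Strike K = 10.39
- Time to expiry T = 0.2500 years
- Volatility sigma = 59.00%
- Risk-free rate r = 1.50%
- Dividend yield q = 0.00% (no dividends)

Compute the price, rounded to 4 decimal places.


d1 = (ln(S/K) + (r - q + 0.5*sigma^2) * T) / (sigma * sqrt(T)) = 0.03052131
d2 = d1 - sigma * sqrt(T) = -0.26447869
exp(-rT) = 0.99625702; exp(-qT) = 1.00000000
C = S_0 * exp(-qT) * N(d1) - K * exp(-rT) * N(d2)
N(d1) = 0.51217435; N(d2) = 0.39570554
C = 10.0000 * 1.00000000 * 0.51217435 - 10.3900 * 0.99625702 * 0.39570554 = 1.0258

Answer: Price = 1.0258


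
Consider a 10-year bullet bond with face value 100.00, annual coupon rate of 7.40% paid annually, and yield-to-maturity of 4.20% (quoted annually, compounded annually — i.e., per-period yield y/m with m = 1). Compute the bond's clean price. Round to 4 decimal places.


Answer: Price = 125.6984

Derivation:
Coupon per period c = face * coupon_rate / m = 7.400000
Periods per year m = 1; per-period yield y/m = 0.042000
Number of cashflows N = 10
Cashflows (t years, CF_t, discount factor 1/(1+y/m)^(m*t), PV):
  t = 1.0000: CF_t = 7.400000, DF = 0.959693, PV = 7.101727
  t = 2.0000: CF_t = 7.400000, DF = 0.921010, PV = 6.815477
  t = 3.0000: CF_t = 7.400000, DF = 0.883887, PV = 6.540765
  t = 4.0000: CF_t = 7.400000, DF = 0.848260, PV = 6.277126
  t = 5.0000: CF_t = 7.400000, DF = 0.814069, PV = 6.024113
  t = 6.0000: CF_t = 7.400000, DF = 0.781257, PV = 5.781299
  t = 7.0000: CF_t = 7.400000, DF = 0.749766, PV = 5.548271
  t = 8.0000: CF_t = 7.400000, DF = 0.719545, PV = 5.324637
  t = 9.0000: CF_t = 7.400000, DF = 0.690543, PV = 5.110016
  t = 10.0000: CF_t = 107.400000, DF = 0.662709, PV = 71.174937
Price P = sum_t PV_t = 125.698369


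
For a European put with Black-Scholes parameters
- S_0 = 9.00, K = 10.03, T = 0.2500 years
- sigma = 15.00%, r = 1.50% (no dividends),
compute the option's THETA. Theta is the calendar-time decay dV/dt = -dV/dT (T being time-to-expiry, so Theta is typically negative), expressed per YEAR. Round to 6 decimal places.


d1 = -1.3572469952; d2 = -1.4322469952
phi(d1) = 0.1588177062; exp(-qT) = 1.0000000000; exp(-rT) = 0.9962570225
Theta = -S*exp(-qT)*phi(d1)*sigma/(2*sqrt(T)) + r*K*exp(-rT)*N(-d2) - q*S*exp(-qT)*N(-d1)
N(-d1) = 0.9126486285; N(-d2) = 0.9239634267; sqrt(T) = 0.5000000000
Term 1 = -9.0000 * 1.0000000000 * 0.1588177062 * 0.1500 / (2 * 0.5000000000) = -0.2144039034
Term 2 = 0.0150 * 10.0300 * 0.9962570225 * 0.9239634267 = 0.1384899851
Term 3 = 0 (no dividend yield, q = 0)
Theta = -0.2144039034 + (0.1384899851) + (0.0000000000) = -0.075914

Answer: Theta = -0.075914


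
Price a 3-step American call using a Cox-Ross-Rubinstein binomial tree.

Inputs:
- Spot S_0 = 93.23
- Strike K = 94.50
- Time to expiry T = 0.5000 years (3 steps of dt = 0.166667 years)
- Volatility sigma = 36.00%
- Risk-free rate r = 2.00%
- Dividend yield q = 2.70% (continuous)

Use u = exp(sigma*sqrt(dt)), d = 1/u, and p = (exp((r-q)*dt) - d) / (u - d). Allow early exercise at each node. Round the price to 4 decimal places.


dt = T/N = 0.166667
u = exp(sigma*sqrt(dt)) = 1.158319; d = 1/u = 0.863320
p = (exp((r-q)*dt) - d) / (u - d) = 0.459371
Discount per step: exp(-r*dt) = 0.996672
Stock lattice S(k, i) with i counting down-moves:
  k=0: S(0,0) = 93.2300
  k=1: S(1,0) = 107.9900; S(1,1) = 80.4874
  k=2: S(2,0) = 125.0869; S(2,1) = 93.2300; S(2,2) = 69.4864
  k=3: S(3,0) = 144.8904; S(3,1) = 107.9900; S(3,2) = 80.4874; S(3,3) = 59.9890
Terminal payoffs V(N, i) = max(S_T - K, 0):
  V(3,0) = 50.390417; V(3,1) = 13.490034; V(3,2) = 0.000000; V(3,3) = 0.000000
Backward induction: V(k, i) = exp(-r*dt) * [p * V(k+1, i) + (1-p) * V(k+1, i+1)]; then take max(V_cont, immediate exercise) for American.
  V(2,0) = exp(-r*dt) * [p*50.390417 + (1-p)*13.490034] = 30.339703; exercise = 30.586854; V(2,0) = max -> 30.586854
  V(2,1) = exp(-r*dt) * [p*13.490034 + (1-p)*0.000000] = 6.176310; exercise = 0.000000; V(2,1) = max -> 6.176310
  V(2,2) = exp(-r*dt) * [p*0.000000 + (1-p)*0.000000] = 0.000000; exercise = 0.000000; V(2,2) = max -> 0.000000
  V(1,0) = exp(-r*dt) * [p*30.586854 + (1-p)*6.176310] = 17.331939; exercise = 13.490034; V(1,0) = max -> 17.331939
  V(1,1) = exp(-r*dt) * [p*6.176310 + (1-p)*0.000000] = 2.827777; exercise = 0.000000; V(1,1) = max -> 2.827777
  V(0,0) = exp(-r*dt) * [p*17.331939 + (1-p)*2.827777] = 9.458988; exercise = 0.000000; V(0,0) = max -> 9.458988

Answer: Price = V(0,0) = 9.4590


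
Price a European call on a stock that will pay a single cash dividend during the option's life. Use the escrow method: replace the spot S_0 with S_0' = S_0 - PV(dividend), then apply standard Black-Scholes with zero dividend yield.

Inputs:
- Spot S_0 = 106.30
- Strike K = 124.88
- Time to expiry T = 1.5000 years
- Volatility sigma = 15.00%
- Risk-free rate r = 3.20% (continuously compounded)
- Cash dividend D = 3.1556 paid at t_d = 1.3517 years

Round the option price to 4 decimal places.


PV(D) = D * exp(-r * t_d) = 3.1556 * 0.95766773 = 3.02201628
S_0' = S_0 - PV(D) = 106.3000 - 3.02201628 = 103.27798372
d1 = (ln(S_0'/K) + (r + sigma^2/2)*T) / (sigma*sqrt(T)) = -0.68070804
d2 = d1 - sigma*sqrt(T) = -0.86441977
exp(-rT) = 0.95313379
N(d1) = 0.24802812; N(d2) = 0.19367867
C = S_0' * N(d1) - K * exp(-rT) * N(d2) = 103.27798372 * 0.24802812 - 124.8800 * 0.95313379 * 0.19367867 = 2.5628

Answer: Price = 2.5628


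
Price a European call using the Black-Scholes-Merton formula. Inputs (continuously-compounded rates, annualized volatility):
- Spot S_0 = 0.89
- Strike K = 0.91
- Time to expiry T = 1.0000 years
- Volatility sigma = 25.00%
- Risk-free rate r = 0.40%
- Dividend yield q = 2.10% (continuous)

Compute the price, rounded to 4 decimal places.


d1 = (ln(S/K) + (r - q + 0.5*sigma^2) * T) / (sigma * sqrt(T)) = -0.03189255
d2 = d1 - sigma * sqrt(T) = -0.28189255
exp(-rT) = 0.99600799; exp(-qT) = 0.97921896
C = S_0 * exp(-qT) * N(d1) - K * exp(-rT) * N(d2)
N(d1) = 0.48727887; N(d2) = 0.38901295
C = 0.8900 * 0.97921896 * 0.48727887 - 0.9100 * 0.99600799 * 0.38901295 = 0.0721

Answer: Price = 0.0721


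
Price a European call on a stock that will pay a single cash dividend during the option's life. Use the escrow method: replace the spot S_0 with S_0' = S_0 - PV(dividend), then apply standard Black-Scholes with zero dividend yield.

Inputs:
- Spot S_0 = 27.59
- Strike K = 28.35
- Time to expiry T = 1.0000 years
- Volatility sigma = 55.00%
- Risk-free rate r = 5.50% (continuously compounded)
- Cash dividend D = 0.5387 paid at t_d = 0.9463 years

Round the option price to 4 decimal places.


PV(D) = D * exp(-r * t_d) = 0.5387 * 0.94928472 = 0.51137968
S_0' = S_0 - PV(D) = 27.5900 - 0.51137968 = 27.07862032
d1 = (ln(S_0'/K) + (r + sigma^2/2)*T) / (sigma*sqrt(T)) = 0.29157721
d2 = d1 - sigma*sqrt(T) = -0.25842279
exp(-rT) = 0.94648515
N(d1) = 0.61469505; N(d2) = 0.39804032
C = S_0' * N(d1) - K * exp(-rT) * N(d2) = 27.07862032 * 0.61469505 - 28.3500 * 0.94648515 * 0.39804032 = 5.9645

Answer: Price = 5.9645


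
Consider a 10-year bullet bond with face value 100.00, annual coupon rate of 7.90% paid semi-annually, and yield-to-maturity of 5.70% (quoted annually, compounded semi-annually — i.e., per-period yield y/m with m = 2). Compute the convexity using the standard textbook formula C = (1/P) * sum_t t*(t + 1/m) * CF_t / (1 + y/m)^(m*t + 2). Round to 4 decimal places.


Coupon per period c = face * coupon_rate / m = 3.950000
Periods per year m = 2; per-period yield y/m = 0.028500
Number of cashflows N = 20
Cashflows (t years, CF_t, discount factor 1/(1+y/m)^(m*t), PV):
  t = 0.5000: CF_t = 3.950000, DF = 0.972290, PV = 3.840544
  t = 1.0000: CF_t = 3.950000, DF = 0.945347, PV = 3.734122
  t = 1.5000: CF_t = 3.950000, DF = 0.919152, PV = 3.630649
  t = 2.0000: CF_t = 3.950000, DF = 0.893682, PV = 3.530042
  t = 2.5000: CF_t = 3.950000, DF = 0.868917, PV = 3.432224
  t = 3.0000: CF_t = 3.950000, DF = 0.844840, PV = 3.337116
  t = 3.5000: CF_t = 3.950000, DF = 0.821429, PV = 3.244644
  t = 4.0000: CF_t = 3.950000, DF = 0.798667, PV = 3.154734
  t = 4.5000: CF_t = 3.950000, DF = 0.776536, PV = 3.067315
  t = 5.0000: CF_t = 3.950000, DF = 0.755018, PV = 2.982319
  t = 5.5000: CF_t = 3.950000, DF = 0.734096, PV = 2.899678
  t = 6.0000: CF_t = 3.950000, DF = 0.713754, PV = 2.819328
  t = 6.5000: CF_t = 3.950000, DF = 0.693976, PV = 2.741203
  t = 7.0000: CF_t = 3.950000, DF = 0.674745, PV = 2.665244
  t = 7.5000: CF_t = 3.950000, DF = 0.656048, PV = 2.591389
  t = 8.0000: CF_t = 3.950000, DF = 0.637869, PV = 2.519581
  t = 8.5000: CF_t = 3.950000, DF = 0.620193, PV = 2.449763
  t = 9.0000: CF_t = 3.950000, DF = 0.603007, PV = 2.381879
  t = 9.5000: CF_t = 3.950000, DF = 0.586298, PV = 2.315877
  t = 10.0000: CF_t = 103.950000, DF = 0.570051, PV = 59.256852
Price P = sum_t PV_t = 116.594504
Convexity numerator sum_t t*(t + 1/m) * CF_t / (1+y/m)^(m*t + 2):
  t = 0.5000: term = 1.815324
  t = 1.0000: term = 5.295063
  t = 1.5000: term = 10.296672
  t = 2.0000: term = 16.685581
  t = 2.5000: term = 24.334828
  t = 3.0000: term = 33.124706
  t = 3.5000: term = 42.942415
  t = 4.0000: term = 53.681747
  t = 4.5000: term = 65.242765
  t = 5.0000: term = 77.531509
  t = 5.5000: term = 90.459709
  t = 6.0000: term = 103.944510
  t = 6.5000: term = 117.908212
  t = 7.0000: term = 132.278013
  t = 7.5000: term = 146.985777
  t = 8.0000: term = 161.967799
  t = 8.5000: term = 177.164583
  t = 9.0000: term = 192.520637
  t = 9.5000: term = 207.984267
  t = 10.0000: term = 5881.922258
Convexity = (1/P) * sum = 7544.086375 / 116.594504 = 64.703619

Answer: Convexity = 64.7036
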